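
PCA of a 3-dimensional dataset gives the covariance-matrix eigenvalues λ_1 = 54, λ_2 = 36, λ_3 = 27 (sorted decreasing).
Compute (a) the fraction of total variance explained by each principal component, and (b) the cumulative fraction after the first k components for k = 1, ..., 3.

Step 1 — total variance = trace(Sigma) = Σ λ_i = 54 + 36 + 27 = 117.

Step 2 — fraction explained by component i = λ_i / Σ λ:
  PC1: 54/117 = 0.4615
  PC2: 36/117 = 0.3077
  PC3: 27/117 = 0.2308

Step 3 — cumulative fraction after k components = (λ_1 + ... + λ_k) / Σ λ:
  k = 1: 54/117 = 0.4615
  k = 2: (54 + 36)/117 = 90/117 = 0.7692
  k = 3: (54 + 36 + 27)/117 = 117/117 = 1

Summary (fraction, with percent):

explained: PC1 0.4615 (46.15%), PC2 0.3077 (30.77%), PC3 0.2308 (23.08%);  cumulative: 0.4615, 0.7692, 1


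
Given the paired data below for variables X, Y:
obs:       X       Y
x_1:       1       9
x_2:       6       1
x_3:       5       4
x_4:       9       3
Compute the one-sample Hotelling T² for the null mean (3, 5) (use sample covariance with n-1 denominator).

Step 1 — sample mean vector:
  mean(X) = (1 + 6 + 5 + 9) / 4 = 21/4 = 5.25
  mean(Y) = (9 + 1 + 4 + 3) / 4 = 17/4 = 4.25
  x̄ = (5.25, 4.25),  deviation x̄ - mu_0 = (5.25, 4.25) - (3, 5) = (2.25, -0.75).

Step 2 — sample covariance matrix, S[i,j] = (1/(n-1)) · Σ_k (x_{k,i} - mean_i) · (x_{k,j} - mean_j), divisor n-1 = 3:
  S[X,X] = ((-4.25)·(-4.25) + (0.75)·(0.75) + (-0.25)·(-0.25) + (3.75)·(3.75)) / 3 = 32.75/3 = 10.9167
  S[X,Y] = ((-4.25)·(4.75) + (0.75)·(-3.25) + (-0.25)·(-0.25) + (3.75)·(-1.25)) / 3 = -27.25/3 = -9.0833
  S[Y,Y] = ((4.75)·(4.75) + (-3.25)·(-3.25) + (-0.25)·(-0.25) + (-1.25)·(-1.25)) / 3 = 34.75/3 = 11.5833
  S = [[10.9167, -9.0833],
 [-9.0833, 11.5833]].

Step 3 — invert S. det(S) = 10.9167·11.5833 - (-9.0833)² = 43.9444.
  S^{-1} = (1/det) · [[d, -b], [-b, a]] = [[0.2636, 0.2067],
 [0.2067, 0.2484]].

Step 4 — quadratic form (x̄ - mu_0)^T · S^{-1} · (x̄ - mu_0):
  S^{-1} · (x̄ - mu_0) = (0.4381, 0.2788),
  (x̄ - mu_0)^T · [...] = (2.25)·(0.4381) + (-0.75)·(0.2788) = 0.7765.

Step 5 — scale by n: T² = 4 · 0.7765 = 3.1062.

T² ≈ 3.1062


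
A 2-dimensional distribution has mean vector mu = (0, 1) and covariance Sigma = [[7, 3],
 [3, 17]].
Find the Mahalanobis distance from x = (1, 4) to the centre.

Step 1 — centre the observation: (x - mu) = (1, 3).

Step 2 — invert Sigma. det(Sigma) = 7·17 - (3)² = 110.
  Sigma^{-1} = (1/det) · [[d, -b], [-b, a]] = [[0.1545, -0.0273],
 [-0.0273, 0.0636]].

Step 3 — form the quadratic (x - mu)^T · Sigma^{-1} · (x - mu):
  Sigma^{-1} · (x - mu) = (0.0727, 0.1636).
  (x - mu)^T · [Sigma^{-1} · (x - mu)] = (1)·(0.0727) + (3)·(0.1636) = 0.5636.

Step 4 — take square root: d = √(0.5636) ≈ 0.7508.

d(x, mu) = √(0.5636) ≈ 0.7508


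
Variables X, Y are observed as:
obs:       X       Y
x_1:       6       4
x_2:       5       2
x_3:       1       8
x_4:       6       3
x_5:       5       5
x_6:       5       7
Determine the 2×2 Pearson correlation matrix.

Step 1 — column means:
  mean(X) = (6 + 5 + 1 + 6 + 5 + 5) / 6 = 28/6 = 4.6667
  mean(Y) = (4 + 2 + 8 + 3 + 5 + 7) / 6 = 29/6 = 4.8333

Step 2 — sample variances and covariances s[i,j] = (1/(n-1)) · Σ_k (x_{k,i} - mean_i) · (x_{k,j} - mean_j), with n-1 = 5:
  s[X,X] = ((1.3333)·(1.3333) + (0.3333)·(0.3333) + (-3.6667)·(-3.6667) + (1.3333)·(1.3333) + (0.3333)·(0.3333) + (0.3333)·(0.3333)) / 5 = 17.3333/5 = 3.4667
  s[X,Y] = ((1.3333)·(-0.8333) + (0.3333)·(-2.8333) + (-3.6667)·(3.1667) + (1.3333)·(-1.8333) + (0.3333)·(0.1667) + (0.3333)·(2.1667)) / 5 = -15.3333/5 = -3.0667
  s[Y,Y] = ((-0.8333)·(-0.8333) + (-2.8333)·(-2.8333) + (3.1667)·(3.1667) + (-1.8333)·(-1.8333) + (0.1667)·(0.1667) + (2.1667)·(2.1667)) / 5 = 26.8333/5 = 5.3667
  Sample standard deviations s_i = √(s[i,i]):
  s(X) = √(3.4667) = 1.8619
  s(Y) = √(5.3667) = 2.3166

Step 3 — r_{ij} = s_{ij} / (s_i · s_j):
  r[X,X] = 1 (diagonal).
  r[X,Y] = -3.0667 / (1.8619 · 2.3166) = -3.0667 / 4.3133 = -0.711
  r[Y,Y] = 1 (diagonal).

R is symmetric with unit diagonal. Assembling:

R = [[1, -0.711],
 [-0.711, 1]]


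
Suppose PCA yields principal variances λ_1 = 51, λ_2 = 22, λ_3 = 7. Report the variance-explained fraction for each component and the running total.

Step 1 — total variance = trace(Sigma) = Σ λ_i = 51 + 22 + 7 = 80.

Step 2 — fraction explained by component i = λ_i / Σ λ:
  PC1: 51/80 = 0.6375
  PC2: 22/80 = 0.275
  PC3: 7/80 = 0.0875

Step 3 — cumulative fraction after k components = (λ_1 + ... + λ_k) / Σ λ:
  k = 1: 51/80 = 0.6375
  k = 2: (51 + 22)/80 = 73/80 = 0.9125
  k = 3: (51 + 22 + 7)/80 = 80/80 = 1

Summary (fraction, with percent):

explained: PC1 0.6375 (63.75%), PC2 0.275 (27.5%), PC3 0.0875 (8.75%);  cumulative: 0.6375, 0.9125, 1


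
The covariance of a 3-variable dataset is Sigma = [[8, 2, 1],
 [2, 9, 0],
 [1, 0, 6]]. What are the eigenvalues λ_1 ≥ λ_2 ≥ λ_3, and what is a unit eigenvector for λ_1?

Step 1 — characteristic polynomial p(λ) = det(λI - Sigma) = λ³ - tr·λ² + c_1·λ - det, where tr = trace, c_1 = sum of the principal 2×2 minors, det = det(Sigma):
  tr = 8 + 9 + 6 = 23,
  c_1 = (8·9 - (2)²) + (8·6 - (1)²) + (9·6 - (0)²) = 68 + 47 + 54 = 169,
  det = 8·(9·6 - (0)²) - (2)·((2)·6 - (0)·(1)) + (1)·((2)·(0) - 9·(1)) = 8·(54) - (2)·(12) + (1)·(-9) = 399.
  So p(λ) = λ³ - 23λ² + 169λ - 399.
Step 2 — look for an integer root (rational root theorem: any rational root is an integer divisor of 399). Testing λ = 7:
  p(7) = 343 - 1127 + 1183 - 399 = 0  ✓
  Dividing out (λ - 7): p(λ) = (λ - 7)(λ² - 16λ + 57).
Step 3 — remaining eigenvalues from the quadratic λ² - 16λ + 57 = 0:
  Δ = 16² - 4·57 = 256 - 228 = 28,  λ = (16 ± √28)/2 = (16 ± 5.2915)/2 ≈ 10.6458 or 5.3542.
  Sorted: λ_1 = 10.6458,  λ_2 = 7,  λ_3 = 5.3542  (check: sum = 23 = tr ✓).

Step 4 — unit eigenvector for λ_1 ≈ 10.6458: v spans the null space of (Sigma - λ_1 I), whose rows are
  r_1 = (-2.6458, 2, 1),  r_2 = (2, -1.6458, 0),  r_3 = (1, 0, -4.6458).
  v is orthogonal to every row, so take v ∝ r_1 × r_2 = ((2)·(0) - (1)·(-1.6458), (1)·(2) - (-2.6458)·(0), (-2.6458)·(-1.6458) - (2)·(2)) ≈ (1.6458, 2, 0.3542).
  Let u = (1.6458, 2, 0.3542).
  ||u|| = √((1.6458)² + (2)² + (0.3542)²) = √(6.834) ≈ 2.6142,  v_1 = u/||u|| ≈ (0.6295, 0.7651, 0.1355) (||v_1|| = 1).

λ_1 = 10.6458,  λ_2 = 7,  λ_3 = 5.3542;  v_1 ≈ (0.6295, 0.7651, 0.1355)


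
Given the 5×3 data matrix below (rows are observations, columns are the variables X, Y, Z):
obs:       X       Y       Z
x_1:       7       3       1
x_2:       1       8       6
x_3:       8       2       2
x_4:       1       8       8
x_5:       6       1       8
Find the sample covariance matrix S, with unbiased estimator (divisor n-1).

Step 1 — column means:
  mean(X) = (7 + 1 + 8 + 1 + 6) / 5 = 23/5 = 4.6
  mean(Y) = (3 + 8 + 2 + 8 + 1) / 5 = 22/5 = 4.4
  mean(Z) = (1 + 6 + 2 + 8 + 8) / 5 = 25/5 = 5

Step 2 — sample covariance S[i,j] = (1/(n-1)) · Σ_k (x_{k,i} - mean_i) · (x_{k,j} - mean_j), with n-1 = 4.
  S[X,X] = ((2.4)·(2.4) + (-3.6)·(-3.6) + (3.4)·(3.4) + (-3.6)·(-3.6) + (1.4)·(1.4)) / 4 = 45.2/4 = 11.3
  S[X,Y] = ((2.4)·(-1.4) + (-3.6)·(3.6) + (3.4)·(-2.4) + (-3.6)·(3.6) + (1.4)·(-3.4)) / 4 = -42.2/4 = -10.55
  S[X,Z] = ((2.4)·(-4) + (-3.6)·(1) + (3.4)·(-3) + (-3.6)·(3) + (1.4)·(3)) / 4 = -30/4 = -7.5
  S[Y,Y] = ((-1.4)·(-1.4) + (3.6)·(3.6) + (-2.4)·(-2.4) + (3.6)·(3.6) + (-3.4)·(-3.4)) / 4 = 45.2/4 = 11.3
  S[Y,Z] = ((-1.4)·(-4) + (3.6)·(1) + (-2.4)·(-3) + (3.6)·(3) + (-3.4)·(3)) / 4 = 17/4 = 4.25
  S[Z,Z] = ((-4)·(-4) + (1)·(1) + (-3)·(-3) + (3)·(3) + (3)·(3)) / 4 = 44/4 = 11

S is symmetric (S[j,i] = S[i,j]). Assembling:

S = [[11.3, -10.55, -7.5],
 [-10.55, 11.3, 4.25],
 [-7.5, 4.25, 11]]


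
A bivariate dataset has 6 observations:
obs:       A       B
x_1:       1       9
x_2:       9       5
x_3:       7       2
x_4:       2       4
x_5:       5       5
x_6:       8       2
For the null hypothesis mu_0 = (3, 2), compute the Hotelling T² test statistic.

Step 1 — sample mean vector:
  mean(A) = (1 + 9 + 7 + 2 + 5 + 8) / 6 = 32/6 = 5.3333
  mean(B) = (9 + 5 + 2 + 4 + 5 + 2) / 6 = 27/6 = 4.5
  x̄ = (5.3333, 4.5),  deviation x̄ - mu_0 = (5.3333, 4.5) - (3, 2) = (2.3333, 2.5).

Step 2 — sample covariance matrix, S[i,j] = (1/(n-1)) · Σ_k (x_{k,i} - mean_i) · (x_{k,j} - mean_j), divisor n-1 = 5:
  S[A,A] = ((-4.3333)·(-4.3333) + (3.6667)·(3.6667) + (1.6667)·(1.6667) + (-3.3333)·(-3.3333) + (-0.3333)·(-0.3333) + (2.6667)·(2.6667)) / 5 = 53.3333/5 = 10.6667
  S[A,B] = ((-4.3333)·(4.5) + (3.6667)·(0.5) + (1.6667)·(-2.5) + (-3.3333)·(-0.5) + (-0.3333)·(0.5) + (2.6667)·(-2.5)) / 5 = -27/5 = -5.4
  S[B,B] = ((4.5)·(4.5) + (0.5)·(0.5) + (-2.5)·(-2.5) + (-0.5)·(-0.5) + (0.5)·(0.5) + (-2.5)·(-2.5)) / 5 = 33.5/5 = 6.7
  S = [[10.6667, -5.4],
 [-5.4, 6.7]].

Step 3 — invert S. det(S) = 10.6667·6.7 - (-5.4)² = 42.3067.
  S^{-1} = (1/det) · [[d, -b], [-b, a]] = [[0.1584, 0.1276],
 [0.1276, 0.2521]].

Step 4 — quadratic form (x̄ - mu_0)^T · S^{-1} · (x̄ - mu_0):
  S^{-1} · (x̄ - mu_0) = (0.6886, 0.9281),
  (x̄ - mu_0)^T · [...] = (2.3333)·(0.6886) + (2.5)·(0.9281) = 3.9271.

Step 5 — scale by n: T² = 6 · 3.9271 = 23.5629.

T² ≈ 23.5629


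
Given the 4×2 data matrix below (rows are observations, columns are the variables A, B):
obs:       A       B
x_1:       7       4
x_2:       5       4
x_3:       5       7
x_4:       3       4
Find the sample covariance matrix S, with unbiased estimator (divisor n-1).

Step 1 — column means:
  mean(A) = (7 + 5 + 5 + 3) / 4 = 20/4 = 5
  mean(B) = (4 + 4 + 7 + 4) / 4 = 19/4 = 4.75

Step 2 — sample covariance S[i,j] = (1/(n-1)) · Σ_k (x_{k,i} - mean_i) · (x_{k,j} - mean_j), with n-1 = 3.
  S[A,A] = ((2)·(2) + (0)·(0) + (0)·(0) + (-2)·(-2)) / 3 = 8/3 = 2.6667
  S[A,B] = ((2)·(-0.75) + (0)·(-0.75) + (0)·(2.25) + (-2)·(-0.75)) / 3 = 0/3 = 0
  S[B,B] = ((-0.75)·(-0.75) + (-0.75)·(-0.75) + (2.25)·(2.25) + (-0.75)·(-0.75)) / 3 = 6.75/3 = 2.25

S is symmetric (S[j,i] = S[i,j]). Assembling:

S = [[2.6667, 0],
 [0, 2.25]]


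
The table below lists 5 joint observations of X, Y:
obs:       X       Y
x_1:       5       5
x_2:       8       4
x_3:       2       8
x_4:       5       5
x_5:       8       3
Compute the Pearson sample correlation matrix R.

Step 1 — column means:
  mean(X) = (5 + 8 + 2 + 5 + 8) / 5 = 28/5 = 5.6
  mean(Y) = (5 + 4 + 8 + 5 + 3) / 5 = 25/5 = 5

Step 2 — sample variances and covariances s[i,j] = (1/(n-1)) · Σ_k (x_{k,i} - mean_i) · (x_{k,j} - mean_j), with n-1 = 4:
  s[X,X] = ((-0.6)·(-0.6) + (2.4)·(2.4) + (-3.6)·(-3.6) + (-0.6)·(-0.6) + (2.4)·(2.4)) / 4 = 25.2/4 = 6.3
  s[X,Y] = ((-0.6)·(0) + (2.4)·(-1) + (-3.6)·(3) + (-0.6)·(0) + (2.4)·(-2)) / 4 = -18/4 = -4.5
  s[Y,Y] = ((0)·(0) + (-1)·(-1) + (3)·(3) + (0)·(0) + (-2)·(-2)) / 4 = 14/4 = 3.5
  Sample standard deviations s_i = √(s[i,i]):
  s(X) = √(6.3) = 2.51
  s(Y) = √(3.5) = 1.8708

Step 3 — r_{ij} = s_{ij} / (s_i · s_j):
  r[X,X] = 1 (diagonal).
  r[X,Y] = -4.5 / (2.51 · 1.8708) = -4.5 / 4.6957 = -0.9583
  r[Y,Y] = 1 (diagonal).

R is symmetric with unit diagonal. Assembling:

R = [[1, -0.9583],
 [-0.9583, 1]]


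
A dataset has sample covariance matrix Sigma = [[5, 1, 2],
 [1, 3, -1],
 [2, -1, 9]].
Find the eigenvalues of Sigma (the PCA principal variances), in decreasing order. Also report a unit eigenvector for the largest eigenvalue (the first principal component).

Step 1 — characteristic polynomial p(λ) = det(λI - Sigma) = λ³ - tr·λ² + c_1·λ - det, where tr = trace, c_1 = sum of the principal 2×2 minors, det = det(Sigma):
  tr = 5 + 3 + 9 = 17,
  c_1 = (5·3 - (1)²) + (5·9 - (2)²) + (3·9 - (-1)²) = 14 + 41 + 26 = 81,
  det = 5·(3·9 - (-1)²) - (1)·((1)·9 - (-1)·(2)) + (2)·((1)·(-1) - 3·(2)) = 5·(26) - (1)·(11) + (2)·(-7) = 105.
  So p(λ) = λ³ - 17λ² + 81λ - 105.
Step 2 — look for an integer root (rational root theorem: any rational root is an integer divisor of 105). Testing λ = 5:
  p(5) = 125 - 425 + 405 - 105 = 0  ✓
  Dividing out (λ - 5): p(λ) = (λ - 5)(λ² - 12λ + 21).
Step 3 — remaining eigenvalues from the quadratic λ² - 12λ + 21 = 0:
  Δ = 12² - 4·21 = 144 - 84 = 60,  λ = (12 ± √60)/2 = (12 ± 7.746)/2 ≈ 9.873 or 2.127.
  Sorted: λ_1 = 9.873,  λ_2 = 5,  λ_3 = 2.127  (check: sum = 17 = tr ✓).

Step 4 — unit eigenvector for λ_1 ≈ 9.873: v spans the null space of (Sigma - λ_1 I), whose rows are
  r_1 = (-4.873, 1, 2),  r_2 = (1, -6.873, -1),  r_3 = (2, -1, -0.873).
  v is orthogonal to every row, so take v ∝ r_1 × r_2 = ((1)·(-1) - (2)·(-6.873), (2)·(1) - (-4.873)·(-1), (-4.873)·(-6.873) - (1)·(1)) ≈ (12.746, -2.873, 32.4919).
  Let u = (12.746, -2.873, 32.4919).
  ||u|| = √((12.746)² + (-2.873)² + (32.4919)²) = √(1226.4394) ≈ 35.0206,  v_1 = u/||u|| ≈ (0.364, -0.082, 0.9278) (||v_1|| = 1).

λ_1 = 9.873,  λ_2 = 5,  λ_3 = 2.127;  v_1 ≈ (0.364, -0.082, 0.9278)


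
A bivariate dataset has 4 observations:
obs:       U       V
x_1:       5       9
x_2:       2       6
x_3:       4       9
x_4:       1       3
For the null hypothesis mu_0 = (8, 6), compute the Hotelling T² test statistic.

Step 1 — sample mean vector:
  mean(U) = (5 + 2 + 4 + 1) / 4 = 12/4 = 3
  mean(V) = (9 + 6 + 9 + 3) / 4 = 27/4 = 6.75
  x̄ = (3, 6.75),  deviation x̄ - mu_0 = (3, 6.75) - (8, 6) = (-5, 0.75).

Step 2 — sample covariance matrix, S[i,j] = (1/(n-1)) · Σ_k (x_{k,i} - mean_i) · (x_{k,j} - mean_j), divisor n-1 = 3:
  S[U,U] = ((2)·(2) + (-1)·(-1) + (1)·(1) + (-2)·(-2)) / 3 = 10/3 = 3.3333
  S[U,V] = ((2)·(2.25) + (-1)·(-0.75) + (1)·(2.25) + (-2)·(-3.75)) / 3 = 15/3 = 5
  S[V,V] = ((2.25)·(2.25) + (-0.75)·(-0.75) + (2.25)·(2.25) + (-3.75)·(-3.75)) / 3 = 24.75/3 = 8.25
  S = [[3.3333, 5],
 [5, 8.25]].

Step 3 — invert S. det(S) = 3.3333·8.25 - (5)² = 2.5.
  S^{-1} = (1/det) · [[d, -b], [-b, a]] = [[3.3, -2],
 [-2, 1.3333]].

Step 4 — quadratic form (x̄ - mu_0)^T · S^{-1} · (x̄ - mu_0):
  S^{-1} · (x̄ - mu_0) = (-18, 11),
  (x̄ - mu_0)^T · [...] = (-5)·(-18) + (0.75)·(11) = 98.25.

Step 5 — scale by n: T² = 4 · 98.25 = 393.

T² ≈ 393


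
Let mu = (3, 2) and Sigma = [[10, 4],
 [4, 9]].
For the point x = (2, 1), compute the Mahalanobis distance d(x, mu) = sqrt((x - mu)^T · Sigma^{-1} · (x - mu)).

Step 1 — centre the observation: (x - mu) = (-1, -1).

Step 2 — invert Sigma. det(Sigma) = 10·9 - (4)² = 74.
  Sigma^{-1} = (1/det) · [[d, -b], [-b, a]] = [[0.1216, -0.0541],
 [-0.0541, 0.1351]].

Step 3 — form the quadratic (x - mu)^T · Sigma^{-1} · (x - mu):
  Sigma^{-1} · (x - mu) = (-0.0676, -0.0811).
  (x - mu)^T · [Sigma^{-1} · (x - mu)] = (-1)·(-0.0676) + (-1)·(-0.0811) = 0.1486.

Step 4 — take square root: d = √(0.1486) ≈ 0.3855.

d(x, mu) = √(0.1486) ≈ 0.3855


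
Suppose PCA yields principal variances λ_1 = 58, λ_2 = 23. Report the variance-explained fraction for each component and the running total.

Step 1 — total variance = trace(Sigma) = Σ λ_i = 58 + 23 = 81.

Step 2 — fraction explained by component i = λ_i / Σ λ:
  PC1: 58/81 = 0.716
  PC2: 23/81 = 0.284

Step 3 — cumulative fraction after k components = (λ_1 + ... + λ_k) / Σ λ:
  k = 1: 58/81 = 0.716
  k = 2: (58 + 23)/81 = 81/81 = 1

Summary (fraction, with percent):

explained: PC1 0.716 (71.6%), PC2 0.284 (28.4%);  cumulative: 0.716, 1


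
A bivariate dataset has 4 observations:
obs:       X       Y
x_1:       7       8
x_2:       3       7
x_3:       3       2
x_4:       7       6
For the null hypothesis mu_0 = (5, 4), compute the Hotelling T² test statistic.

Step 1 — sample mean vector:
  mean(X) = (7 + 3 + 3 + 7) / 4 = 20/4 = 5
  mean(Y) = (8 + 7 + 2 + 6) / 4 = 23/4 = 5.75
  x̄ = (5, 5.75),  deviation x̄ - mu_0 = (5, 5.75) - (5, 4) = (0, 1.75).

Step 2 — sample covariance matrix, S[i,j] = (1/(n-1)) · Σ_k (x_{k,i} - mean_i) · (x_{k,j} - mean_j), divisor n-1 = 3:
  S[X,X] = ((2)·(2) + (-2)·(-2) + (-2)·(-2) + (2)·(2)) / 3 = 16/3 = 5.3333
  S[X,Y] = ((2)·(2.25) + (-2)·(1.25) + (-2)·(-3.75) + (2)·(0.25)) / 3 = 10/3 = 3.3333
  S[Y,Y] = ((2.25)·(2.25) + (1.25)·(1.25) + (-3.75)·(-3.75) + (0.25)·(0.25)) / 3 = 20.75/3 = 6.9167
  S = [[5.3333, 3.3333],
 [3.3333, 6.9167]].

Step 3 — invert S. det(S) = 5.3333·6.9167 - (3.3333)² = 25.7778.
  S^{-1} = (1/det) · [[d, -b], [-b, a]] = [[0.2683, -0.1293],
 [-0.1293, 0.2069]].

Step 4 — quadratic form (x̄ - mu_0)^T · S^{-1} · (x̄ - mu_0):
  S^{-1} · (x̄ - mu_0) = (-0.2263, 0.3621),
  (x̄ - mu_0)^T · [...] = (0)·(-0.2263) + (1.75)·(0.3621) = 0.6336.

Step 5 — scale by n: T² = 4 · 0.6336 = 2.5345.

T² ≈ 2.5345


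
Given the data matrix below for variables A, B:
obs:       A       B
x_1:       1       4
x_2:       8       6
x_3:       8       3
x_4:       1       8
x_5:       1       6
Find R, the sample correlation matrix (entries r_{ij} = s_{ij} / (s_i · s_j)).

Step 1 — column means:
  mean(A) = (1 + 8 + 8 + 1 + 1) / 5 = 19/5 = 3.8
  mean(B) = (4 + 6 + 3 + 8 + 6) / 5 = 27/5 = 5.4

Step 2 — sample variances and covariances s[i,j] = (1/(n-1)) · Σ_k (x_{k,i} - mean_i) · (x_{k,j} - mean_j), with n-1 = 4:
  s[A,A] = ((-2.8)·(-2.8) + (4.2)·(4.2) + (4.2)·(4.2) + (-2.8)·(-2.8) + (-2.8)·(-2.8)) / 4 = 58.8/4 = 14.7
  s[A,B] = ((-2.8)·(-1.4) + (4.2)·(0.6) + (4.2)·(-2.4) + (-2.8)·(2.6) + (-2.8)·(0.6)) / 4 = -12.6/4 = -3.15
  s[B,B] = ((-1.4)·(-1.4) + (0.6)·(0.6) + (-2.4)·(-2.4) + (2.6)·(2.6) + (0.6)·(0.6)) / 4 = 15.2/4 = 3.8
  Sample standard deviations s_i = √(s[i,i]):
  s(A) = √(14.7) = 3.8341
  s(B) = √(3.8) = 1.9494

Step 3 — r_{ij} = s_{ij} / (s_i · s_j):
  r[A,A] = 1 (diagonal).
  r[A,B] = -3.15 / (3.8341 · 1.9494) = -3.15 / 7.474 = -0.4215
  r[B,B] = 1 (diagonal).

R is symmetric with unit diagonal. Assembling:

R = [[1, -0.4215],
 [-0.4215, 1]]


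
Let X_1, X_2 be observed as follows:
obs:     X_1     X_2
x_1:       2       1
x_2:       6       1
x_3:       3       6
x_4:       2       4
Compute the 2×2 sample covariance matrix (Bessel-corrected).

Step 1 — column means:
  mean(X_1) = (2 + 6 + 3 + 2) / 4 = 13/4 = 3.25
  mean(X_2) = (1 + 1 + 6 + 4) / 4 = 12/4 = 3

Step 2 — sample covariance S[i,j] = (1/(n-1)) · Σ_k (x_{k,i} - mean_i) · (x_{k,j} - mean_j), with n-1 = 3.
  S[X_1,X_1] = ((-1.25)·(-1.25) + (2.75)·(2.75) + (-0.25)·(-0.25) + (-1.25)·(-1.25)) / 3 = 10.75/3 = 3.5833
  S[X_1,X_2] = ((-1.25)·(-2) + (2.75)·(-2) + (-0.25)·(3) + (-1.25)·(1)) / 3 = -5/3 = -1.6667
  S[X_2,X_2] = ((-2)·(-2) + (-2)·(-2) + (3)·(3) + (1)·(1)) / 3 = 18/3 = 6

S is symmetric (S[j,i] = S[i,j]). Assembling:

S = [[3.5833, -1.6667],
 [-1.6667, 6]]


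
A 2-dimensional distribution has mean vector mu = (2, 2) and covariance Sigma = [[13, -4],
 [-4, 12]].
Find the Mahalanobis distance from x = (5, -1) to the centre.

Step 1 — centre the observation: (x - mu) = (3, -3).

Step 2 — invert Sigma. det(Sigma) = 13·12 - (-4)² = 140.
  Sigma^{-1} = (1/det) · [[d, -b], [-b, a]] = [[0.0857, 0.0286],
 [0.0286, 0.0929]].

Step 3 — form the quadratic (x - mu)^T · Sigma^{-1} · (x - mu):
  Sigma^{-1} · (x - mu) = (0.1714, -0.1929).
  (x - mu)^T · [Sigma^{-1} · (x - mu)] = (3)·(0.1714) + (-3)·(-0.1929) = 1.0929.

Step 4 — take square root: d = √(1.0929) ≈ 1.0454.

d(x, mu) = √(1.0929) ≈ 1.0454


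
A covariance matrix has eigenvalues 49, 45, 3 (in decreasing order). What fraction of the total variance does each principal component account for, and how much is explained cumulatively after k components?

Step 1 — total variance = trace(Sigma) = Σ λ_i = 49 + 45 + 3 = 97.

Step 2 — fraction explained by component i = λ_i / Σ λ:
  PC1: 49/97 = 0.5052
  PC2: 45/97 = 0.4639
  PC3: 3/97 = 0.0309

Step 3 — cumulative fraction after k components = (λ_1 + ... + λ_k) / Σ λ:
  k = 1: 49/97 = 0.5052
  k = 2: (49 + 45)/97 = 94/97 = 0.9691
  k = 3: (49 + 45 + 3)/97 = 97/97 = 1

Summary (fraction, with percent):

explained: PC1 0.5052 (50.52%), PC2 0.4639 (46.39%), PC3 0.0309 (3.09%);  cumulative: 0.5052, 0.9691, 1


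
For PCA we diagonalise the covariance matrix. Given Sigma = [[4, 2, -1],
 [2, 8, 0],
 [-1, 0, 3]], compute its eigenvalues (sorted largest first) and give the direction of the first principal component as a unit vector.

Step 1 — characteristic polynomial p(λ) = det(λI - Sigma) = λ³ - tr·λ² + c_1·λ - det, where tr = trace, c_1 = sum of the principal 2×2 minors, det = det(Sigma):
  tr = 4 + 8 + 3 = 15,
  c_1 = (4·8 - (2)²) + (4·3 - (-1)²) + (8·3 - (0)²) = 28 + 11 + 24 = 63,
  det = 4·(8·3 - (0)²) - (2)·((2)·3 - (0)·(-1)) + (-1)·((2)·(0) - 8·(-1)) = 4·(24) - (2)·(6) + (-1)·(8) = 76.
  So p(λ) = λ³ - 15λ² + 63λ - 76.
Step 2 — look for an integer root (rational root theorem: any rational root is an integer divisor of 76). Testing λ = 4:
  p(4) = 64 - 240 + 252 - 76 = 0  ✓
  Dividing out (λ - 4): p(λ) = (λ - 4)(λ² - 11λ + 19).
Step 3 — remaining eigenvalues from the quadratic λ² - 11λ + 19 = 0:
  Δ = 11² - 4·19 = 121 - 76 = 45,  λ = (11 ± √45)/2 = (11 ± 6.7082)/2 ≈ 8.8541 or 2.1459.
  Sorted: λ_1 = 8.8541,  λ_2 = 4,  λ_3 = 2.1459  (check: sum = 15 = tr ✓).

Step 4 — unit eigenvector for λ_1 ≈ 8.8541: v spans the null space of (Sigma - λ_1 I), whose rows are
  r_1 = (-4.8541, 2, -1),  r_2 = (2, -0.8541, 0),  r_3 = (-1, 0, -5.8541).
  v is orthogonal to every row, so take v ∝ r_1 × r_3 = ((2)·(-5.8541) - (-1)·(0), (-1)·(-1) - (-4.8541)·(-5.8541), (-4.8541)·(0) - (2)·(-1)) ≈ (-11.7082, -27.4164, 2).
  Rescale (multiply by -1 so the first nonzero entry is positive): u = (11.7082, 27.4164, -2).
  ||u|| = √((11.7082)² + (27.4164)² + (-2)²) = √(892.7415) ≈ 29.8788,  v_1 = u/||u|| ≈ (0.3919, 0.9176, -0.0669) (||v_1|| = 1).

λ_1 = 8.8541,  λ_2 = 4,  λ_3 = 2.1459;  v_1 ≈ (0.3919, 0.9176, -0.0669)


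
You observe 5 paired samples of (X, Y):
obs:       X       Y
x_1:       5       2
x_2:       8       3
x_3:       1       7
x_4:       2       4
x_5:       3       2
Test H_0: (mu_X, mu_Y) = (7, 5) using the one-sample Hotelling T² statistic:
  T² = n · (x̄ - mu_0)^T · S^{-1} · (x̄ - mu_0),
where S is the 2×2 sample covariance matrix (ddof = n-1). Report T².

Step 1 — sample mean vector:
  mean(X) = (5 + 8 + 1 + 2 + 3) / 5 = 19/5 = 3.8
  mean(Y) = (2 + 3 + 7 + 4 + 2) / 5 = 18/5 = 3.6
  x̄ = (3.8, 3.6),  deviation x̄ - mu_0 = (3.8, 3.6) - (7, 5) = (-3.2, -1.4).

Step 2 — sample covariance matrix, S[i,j] = (1/(n-1)) · Σ_k (x_{k,i} - mean_i) · (x_{k,j} - mean_j), divisor n-1 = 4:
  S[X,X] = ((1.2)·(1.2) + (4.2)·(4.2) + (-2.8)·(-2.8) + (-1.8)·(-1.8) + (-0.8)·(-0.8)) / 4 = 30.8/4 = 7.7
  S[X,Y] = ((1.2)·(-1.6) + (4.2)·(-0.6) + (-2.8)·(3.4) + (-1.8)·(0.4) + (-0.8)·(-1.6)) / 4 = -13.4/4 = -3.35
  S[Y,Y] = ((-1.6)·(-1.6) + (-0.6)·(-0.6) + (3.4)·(3.4) + (0.4)·(0.4) + (-1.6)·(-1.6)) / 4 = 17.2/4 = 4.3
  S = [[7.7, -3.35],
 [-3.35, 4.3]].

Step 3 — invert S. det(S) = 7.7·4.3 - (-3.35)² = 21.8875.
  S^{-1} = (1/det) · [[d, -b], [-b, a]] = [[0.1965, 0.1531],
 [0.1531, 0.3518]].

Step 4 — quadratic form (x̄ - mu_0)^T · S^{-1} · (x̄ - mu_0):
  S^{-1} · (x̄ - mu_0) = (-0.8429, -0.9823),
  (x̄ - mu_0)^T · [...] = (-3.2)·(-0.8429) + (-1.4)·(-0.9823) = 4.0726.

Step 5 — scale by n: T² = 5 · 4.0726 = 20.3632.

T² ≈ 20.3632


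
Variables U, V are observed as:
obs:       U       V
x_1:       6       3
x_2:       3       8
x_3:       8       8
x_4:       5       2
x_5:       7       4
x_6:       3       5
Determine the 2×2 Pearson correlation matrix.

Step 1 — column means:
  mean(U) = (6 + 3 + 8 + 5 + 7 + 3) / 6 = 32/6 = 5.3333
  mean(V) = (3 + 8 + 8 + 2 + 4 + 5) / 6 = 30/6 = 5

Step 2 — sample variances and covariances s[i,j] = (1/(n-1)) · Σ_k (x_{k,i} - mean_i) · (x_{k,j} - mean_j), with n-1 = 5:
  s[U,U] = ((0.6667)·(0.6667) + (-2.3333)·(-2.3333) + (2.6667)·(2.6667) + (-0.3333)·(-0.3333) + (1.6667)·(1.6667) + (-2.3333)·(-2.3333)) / 5 = 21.3333/5 = 4.2667
  s[U,V] = ((0.6667)·(-2) + (-2.3333)·(3) + (2.6667)·(3) + (-0.3333)·(-3) + (1.6667)·(-1) + (-2.3333)·(0)) / 5 = -1/5 = -0.2
  s[V,V] = ((-2)·(-2) + (3)·(3) + (3)·(3) + (-3)·(-3) + (-1)·(-1) + (0)·(0)) / 5 = 32/5 = 6.4
  Sample standard deviations s_i = √(s[i,i]):
  s(U) = √(4.2667) = 2.0656
  s(V) = √(6.4) = 2.5298

Step 3 — r_{ij} = s_{ij} / (s_i · s_j):
  r[U,U] = 1 (diagonal).
  r[U,V] = -0.2 / (2.0656 · 2.5298) = -0.2 / 5.2256 = -0.0383
  r[V,V] = 1 (diagonal).

R is symmetric with unit diagonal. Assembling:

R = [[1, -0.0383],
 [-0.0383, 1]]


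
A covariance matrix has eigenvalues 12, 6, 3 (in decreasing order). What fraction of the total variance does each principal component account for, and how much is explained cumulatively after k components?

Step 1 — total variance = trace(Sigma) = Σ λ_i = 12 + 6 + 3 = 21.

Step 2 — fraction explained by component i = λ_i / Σ λ:
  PC1: 12/21 = 0.5714
  PC2: 6/21 = 0.2857
  PC3: 3/21 = 0.1429

Step 3 — cumulative fraction after k components = (λ_1 + ... + λ_k) / Σ λ:
  k = 1: 12/21 = 0.5714
  k = 2: (12 + 6)/21 = 18/21 = 0.8571
  k = 3: (12 + 6 + 3)/21 = 21/21 = 1

Summary (fraction, with percent):

explained: PC1 0.5714 (57.14%), PC2 0.2857 (28.57%), PC3 0.1429 (14.29%);  cumulative: 0.5714, 0.8571, 1


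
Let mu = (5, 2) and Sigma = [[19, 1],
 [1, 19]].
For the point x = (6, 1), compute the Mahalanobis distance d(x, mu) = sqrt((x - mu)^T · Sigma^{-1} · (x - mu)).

Step 1 — centre the observation: (x - mu) = (1, -1).

Step 2 — invert Sigma. det(Sigma) = 19·19 - (1)² = 360.
  Sigma^{-1} = (1/det) · [[d, -b], [-b, a]] = [[0.0528, -0.0028],
 [-0.0028, 0.0528]].

Step 3 — form the quadratic (x - mu)^T · Sigma^{-1} · (x - mu):
  Sigma^{-1} · (x - mu) = (0.0556, -0.0556).
  (x - mu)^T · [Sigma^{-1} · (x - mu)] = (1)·(0.0556) + (-1)·(-0.0556) = 0.1111.

Step 4 — take square root: d = √(0.1111) ≈ 0.3333.

d(x, mu) = √(0.1111) ≈ 0.3333


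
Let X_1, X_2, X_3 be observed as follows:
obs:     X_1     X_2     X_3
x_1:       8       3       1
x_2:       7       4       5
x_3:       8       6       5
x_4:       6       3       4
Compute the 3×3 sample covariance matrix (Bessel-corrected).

Step 1 — column means:
  mean(X_1) = (8 + 7 + 8 + 6) / 4 = 29/4 = 7.25
  mean(X_2) = (3 + 4 + 6 + 3) / 4 = 16/4 = 4
  mean(X_3) = (1 + 5 + 5 + 4) / 4 = 15/4 = 3.75

Step 2 — sample covariance S[i,j] = (1/(n-1)) · Σ_k (x_{k,i} - mean_i) · (x_{k,j} - mean_j), with n-1 = 3.
  S[X_1,X_1] = ((0.75)·(0.75) + (-0.25)·(-0.25) + (0.75)·(0.75) + (-1.25)·(-1.25)) / 3 = 2.75/3 = 0.9167
  S[X_1,X_2] = ((0.75)·(-1) + (-0.25)·(0) + (0.75)·(2) + (-1.25)·(-1)) / 3 = 2/3 = 0.6667
  S[X_1,X_3] = ((0.75)·(-2.75) + (-0.25)·(1.25) + (0.75)·(1.25) + (-1.25)·(0.25)) / 3 = -1.75/3 = -0.5833
  S[X_2,X_2] = ((-1)·(-1) + (0)·(0) + (2)·(2) + (-1)·(-1)) / 3 = 6/3 = 2
  S[X_2,X_3] = ((-1)·(-2.75) + (0)·(1.25) + (2)·(1.25) + (-1)·(0.25)) / 3 = 5/3 = 1.6667
  S[X_3,X_3] = ((-2.75)·(-2.75) + (1.25)·(1.25) + (1.25)·(1.25) + (0.25)·(0.25)) / 3 = 10.75/3 = 3.5833

S is symmetric (S[j,i] = S[i,j]). Assembling:

S = [[0.9167, 0.6667, -0.5833],
 [0.6667, 2, 1.6667],
 [-0.5833, 1.6667, 3.5833]]


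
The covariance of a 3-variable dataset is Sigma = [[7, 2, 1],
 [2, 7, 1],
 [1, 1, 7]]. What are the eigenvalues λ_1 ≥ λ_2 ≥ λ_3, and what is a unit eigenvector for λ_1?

Step 1 — characteristic polynomial p(λ) = det(λI - Sigma) = λ³ - tr·λ² + c_1·λ - det, where tr = trace, c_1 = sum of the principal 2×2 minors, det = det(Sigma):
  tr = 7 + 7 + 7 = 21,
  c_1 = (7·7 - (2)²) + (7·7 - (1)²) + (7·7 - (1)²) = 45 + 48 + 48 = 141,
  det = 7·(7·7 - (1)²) - (2)·((2)·7 - (1)·(1)) + (1)·((2)·(1) - 7·(1)) = 7·(48) - (2)·(13) + (1)·(-5) = 305.
  So p(λ) = λ³ - 21λ² + 141λ - 305.
Step 2 — look for an integer root (rational root theorem: any rational root is an integer divisor of 305). Testing λ = 5:
  p(5) = 125 - 525 + 705 - 305 = 0  ✓
  Dividing out (λ - 5): p(λ) = (λ - 5)(λ² - 16λ + 61).
Step 3 — remaining eigenvalues from the quadratic λ² - 16λ + 61 = 0:
  Δ = 16² - 4·61 = 256 - 244 = 12,  λ = (16 ± √12)/2 = (16 ± 3.4641)/2 ≈ 9.7321 or 6.2679.
  Sorted: λ_1 = 9.7321,  λ_2 = 6.2679,  λ_3 = 5  (check: sum = 21 = tr ✓).

Step 4 — unit eigenvector for λ_1 ≈ 9.7321: v spans the null space of (Sigma - λ_1 I), whose rows are
  r_1 = (-2.7321, 2, 1),  r_2 = (2, -2.7321, 1),  r_3 = (1, 1, -2.7321).
  v is orthogonal to every row, so take v ∝ r_1 × r_2 = ((2)·(1) - (1)·(-2.7321), (1)·(2) - (-2.7321)·(1), (-2.7321)·(-2.7321) - (2)·(2)) ≈ (4.7321, 4.7321, 3.4641).
  Let u = (4.7321, 4.7321, 3.4641).
  ||u|| = √((4.7321)² + (4.7321)² + (3.4641)²) = √(56.7846) ≈ 7.5356,  v_1 = u/||u|| ≈ (0.628, 0.628, 0.4597) (||v_1|| = 1).

λ_1 = 9.7321,  λ_2 = 6.2679,  λ_3 = 5;  v_1 ≈ (0.628, 0.628, 0.4597)


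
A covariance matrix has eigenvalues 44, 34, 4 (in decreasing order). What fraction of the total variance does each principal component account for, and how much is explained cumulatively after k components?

Step 1 — total variance = trace(Sigma) = Σ λ_i = 44 + 34 + 4 = 82.

Step 2 — fraction explained by component i = λ_i / Σ λ:
  PC1: 44/82 = 0.5366
  PC2: 34/82 = 0.4146
  PC3: 4/82 = 0.0488

Step 3 — cumulative fraction after k components = (λ_1 + ... + λ_k) / Σ λ:
  k = 1: 44/82 = 0.5366
  k = 2: (44 + 34)/82 = 78/82 = 0.9512
  k = 3: (44 + 34 + 4)/82 = 82/82 = 1

Summary (fraction, with percent):

explained: PC1 0.5366 (53.66%), PC2 0.4146 (41.46%), PC3 0.0488 (4.88%);  cumulative: 0.5366, 0.9512, 1


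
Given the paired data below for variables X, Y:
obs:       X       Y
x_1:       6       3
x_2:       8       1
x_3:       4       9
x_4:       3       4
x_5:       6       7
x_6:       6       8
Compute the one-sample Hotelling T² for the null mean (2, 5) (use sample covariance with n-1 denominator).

Step 1 — sample mean vector:
  mean(X) = (6 + 8 + 4 + 3 + 6 + 6) / 6 = 33/6 = 5.5
  mean(Y) = (3 + 1 + 9 + 4 + 7 + 8) / 6 = 32/6 = 5.3333
  x̄ = (5.5, 5.3333),  deviation x̄ - mu_0 = (5.5, 5.3333) - (2, 5) = (3.5, 0.3333).

Step 2 — sample covariance matrix, S[i,j] = (1/(n-1)) · Σ_k (x_{k,i} - mean_i) · (x_{k,j} - mean_j), divisor n-1 = 5:
  S[X,X] = ((0.5)·(0.5) + (2.5)·(2.5) + (-1.5)·(-1.5) + (-2.5)·(-2.5) + (0.5)·(0.5) + (0.5)·(0.5)) / 5 = 15.5/5 = 3.1
  S[X,Y] = ((0.5)·(-2.3333) + (2.5)·(-4.3333) + (-1.5)·(3.6667) + (-2.5)·(-1.3333) + (0.5)·(1.6667) + (0.5)·(2.6667)) / 5 = -12/5 = -2.4
  S[Y,Y] = ((-2.3333)·(-2.3333) + (-4.3333)·(-4.3333) + (3.6667)·(3.6667) + (-1.3333)·(-1.3333) + (1.6667)·(1.6667) + (2.6667)·(2.6667)) / 5 = 49.3333/5 = 9.8667
  S = [[3.1, -2.4],
 [-2.4, 9.8667]].

Step 3 — invert S. det(S) = 3.1·9.8667 - (-2.4)² = 24.8267.
  S^{-1} = (1/det) · [[d, -b], [-b, a]] = [[0.3974, 0.0967],
 [0.0967, 0.1249]].

Step 4 — quadratic form (x̄ - mu_0)^T · S^{-1} · (x̄ - mu_0):
  S^{-1} · (x̄ - mu_0) = (1.4232, 0.38),
  (x̄ - mu_0)^T · [...] = (3.5)·(1.4232) + (0.3333)·(0.38) = 5.1079.

Step 5 — scale by n: T² = 6 · 5.1079 = 30.6472.

T² ≈ 30.6472


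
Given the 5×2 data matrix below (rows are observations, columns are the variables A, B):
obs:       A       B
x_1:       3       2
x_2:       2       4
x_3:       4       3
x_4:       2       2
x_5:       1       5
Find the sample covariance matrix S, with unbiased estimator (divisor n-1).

Step 1 — column means:
  mean(A) = (3 + 2 + 4 + 2 + 1) / 5 = 12/5 = 2.4
  mean(B) = (2 + 4 + 3 + 2 + 5) / 5 = 16/5 = 3.2

Step 2 — sample covariance S[i,j] = (1/(n-1)) · Σ_k (x_{k,i} - mean_i) · (x_{k,j} - mean_j), with n-1 = 4.
  S[A,A] = ((0.6)·(0.6) + (-0.4)·(-0.4) + (1.6)·(1.6) + (-0.4)·(-0.4) + (-1.4)·(-1.4)) / 4 = 5.2/4 = 1.3
  S[A,B] = ((0.6)·(-1.2) + (-0.4)·(0.8) + (1.6)·(-0.2) + (-0.4)·(-1.2) + (-1.4)·(1.8)) / 4 = -3.4/4 = -0.85
  S[B,B] = ((-1.2)·(-1.2) + (0.8)·(0.8) + (-0.2)·(-0.2) + (-1.2)·(-1.2) + (1.8)·(1.8)) / 4 = 6.8/4 = 1.7

S is symmetric (S[j,i] = S[i,j]). Assembling:

S = [[1.3, -0.85],
 [-0.85, 1.7]]


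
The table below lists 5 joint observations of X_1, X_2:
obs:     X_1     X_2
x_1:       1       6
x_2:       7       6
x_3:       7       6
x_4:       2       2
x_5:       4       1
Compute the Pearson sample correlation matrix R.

Step 1 — column means:
  mean(X_1) = (1 + 7 + 7 + 2 + 4) / 5 = 21/5 = 4.2
  mean(X_2) = (6 + 6 + 6 + 2 + 1) / 5 = 21/5 = 4.2

Step 2 — sample variances and covariances s[i,j] = (1/(n-1)) · Σ_k (x_{k,i} - mean_i) · (x_{k,j} - mean_j), with n-1 = 4:
  s[X_1,X_1] = ((-3.2)·(-3.2) + (2.8)·(2.8) + (2.8)·(2.8) + (-2.2)·(-2.2) + (-0.2)·(-0.2)) / 4 = 30.8/4 = 7.7
  s[X_1,X_2] = ((-3.2)·(1.8) + (2.8)·(1.8) + (2.8)·(1.8) + (-2.2)·(-2.2) + (-0.2)·(-3.2)) / 4 = 9.8/4 = 2.45
  s[X_2,X_2] = ((1.8)·(1.8) + (1.8)·(1.8) + (1.8)·(1.8) + (-2.2)·(-2.2) + (-3.2)·(-3.2)) / 4 = 24.8/4 = 6.2
  Sample standard deviations s_i = √(s[i,i]):
  s(X_1) = √(7.7) = 2.7749
  s(X_2) = √(6.2) = 2.49

Step 3 — r_{ij} = s_{ij} / (s_i · s_j):
  r[X_1,X_1] = 1 (diagonal).
  r[X_1,X_2] = 2.45 / (2.7749 · 2.49) = 2.45 / 6.9094 = 0.3546
  r[X_2,X_2] = 1 (diagonal).

R is symmetric with unit diagonal. Assembling:

R = [[1, 0.3546],
 [0.3546, 1]]


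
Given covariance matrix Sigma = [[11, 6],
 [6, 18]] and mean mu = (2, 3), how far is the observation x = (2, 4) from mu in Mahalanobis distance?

Step 1 — centre the observation: (x - mu) = (0, 1).

Step 2 — invert Sigma. det(Sigma) = 11·18 - (6)² = 162.
  Sigma^{-1} = (1/det) · [[d, -b], [-b, a]] = [[0.1111, -0.037],
 [-0.037, 0.0679]].

Step 3 — form the quadratic (x - mu)^T · Sigma^{-1} · (x - mu):
  Sigma^{-1} · (x - mu) = (-0.037, 0.0679).
  (x - mu)^T · [Sigma^{-1} · (x - mu)] = (0)·(-0.037) + (1)·(0.0679) = 0.0679.

Step 4 — take square root: d = √(0.0679) ≈ 0.2606.

d(x, mu) = √(0.0679) ≈ 0.2606


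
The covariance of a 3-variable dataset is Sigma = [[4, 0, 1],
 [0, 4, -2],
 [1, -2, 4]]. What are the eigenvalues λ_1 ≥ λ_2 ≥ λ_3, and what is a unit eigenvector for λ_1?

Step 1 — characteristic polynomial p(λ) = det(λI - Sigma) = λ³ - tr·λ² + c_1·λ - det, where tr = trace, c_1 = sum of the principal 2×2 minors, det = det(Sigma):
  tr = 4 + 4 + 4 = 12,
  c_1 = (4·4 - (0)²) + (4·4 - (1)²) + (4·4 - (-2)²) = 16 + 15 + 12 = 43,
  det = 4·(4·4 - (-2)²) - (0)·((0)·4 - (-2)·(1)) + (1)·((0)·(-2) - 4·(1)) = 4·(12) - (0)·(2) + (1)·(-4) = 44.
  So p(λ) = λ³ - 12λ² + 43λ - 44.
Step 2 — look for an integer root (rational root theorem: any rational root is an integer divisor of 44). Testing λ = 4:
  p(4) = 64 - 192 + 172 - 44 = 0  ✓
  Dividing out (λ - 4): p(λ) = (λ - 4)(λ² - 8λ + 11).
Step 3 — remaining eigenvalues from the quadratic λ² - 8λ + 11 = 0:
  Δ = 8² - 4·11 = 64 - 44 = 20,  λ = (8 ± √20)/2 = (8 ± 4.4721)/2 ≈ 6.2361 or 1.7639.
  Sorted: λ_1 = 6.2361,  λ_2 = 4,  λ_3 = 1.7639  (check: sum = 12 = tr ✓).

Step 4 — unit eigenvector for λ_1 ≈ 6.2361: v spans the null space of (Sigma - λ_1 I), whose rows are
  r_1 = (-2.2361, 0, 1),  r_2 = (0, -2.2361, -2),  r_3 = (1, -2, -2.2361).
  v is orthogonal to every row, so take v ∝ r_1 × r_2 = ((0)·(-2) - (1)·(-2.2361), (1)·(0) - (-2.2361)·(-2), (-2.2361)·(-2.2361) - (0)·(0)) ≈ (2.2361, -4.4721, 5).
  Let u = (2.2361, -4.4721, 5).
  ||u|| = √((2.2361)² + (-4.4721)² + (5)²) = √(50) ≈ 7.0711,  v_1 = u/||u|| ≈ (0.3162, -0.6325, 0.7071) (||v_1|| = 1).

λ_1 = 6.2361,  λ_2 = 4,  λ_3 = 1.7639;  v_1 ≈ (0.3162, -0.6325, 0.7071)


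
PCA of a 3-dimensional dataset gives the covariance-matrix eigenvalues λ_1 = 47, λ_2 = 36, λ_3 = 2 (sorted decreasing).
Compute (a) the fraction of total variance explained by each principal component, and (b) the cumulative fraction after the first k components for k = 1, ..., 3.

Step 1 — total variance = trace(Sigma) = Σ λ_i = 47 + 36 + 2 = 85.

Step 2 — fraction explained by component i = λ_i / Σ λ:
  PC1: 47/85 = 0.5529
  PC2: 36/85 = 0.4235
  PC3: 2/85 = 0.0235

Step 3 — cumulative fraction after k components = (λ_1 + ... + λ_k) / Σ λ:
  k = 1: 47/85 = 0.5529
  k = 2: (47 + 36)/85 = 83/85 = 0.9765
  k = 3: (47 + 36 + 2)/85 = 85/85 = 1

Summary (fraction, with percent):

explained: PC1 0.5529 (55.29%), PC2 0.4235 (42.35%), PC3 0.0235 (2.35%);  cumulative: 0.5529, 0.9765, 1


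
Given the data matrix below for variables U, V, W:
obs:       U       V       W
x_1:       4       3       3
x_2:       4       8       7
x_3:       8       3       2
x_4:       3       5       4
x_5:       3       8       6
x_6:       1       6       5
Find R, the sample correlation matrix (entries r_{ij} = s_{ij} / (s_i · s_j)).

Step 1 — column means:
  mean(U) = (4 + 4 + 8 + 3 + 3 + 1) / 6 = 23/6 = 3.8333
  mean(V) = (3 + 8 + 3 + 5 + 8 + 6) / 6 = 33/6 = 5.5
  mean(W) = (3 + 7 + 2 + 4 + 6 + 5) / 6 = 27/6 = 4.5

Step 2 — sample variances and covariances s[i,j] = (1/(n-1)) · Σ_k (x_{k,i} - mean_i) · (x_{k,j} - mean_j), with n-1 = 5:
  s[U,U] = ((0.1667)·(0.1667) + (0.1667)·(0.1667) + (4.1667)·(4.1667) + (-0.8333)·(-0.8333) + (-0.8333)·(-0.8333) + (-2.8333)·(-2.8333)) / 5 = 26.8333/5 = 5.3667
  s[U,V] = ((0.1667)·(-2.5) + (0.1667)·(2.5) + (4.1667)·(-2.5) + (-0.8333)·(-0.5) + (-0.8333)·(2.5) + (-2.8333)·(0.5)) / 5 = -13.5/5 = -2.7
  s[U,W] = ((0.1667)·(-1.5) + (0.1667)·(2.5) + (4.1667)·(-2.5) + (-0.8333)·(-0.5) + (-0.8333)·(1.5) + (-2.8333)·(0.5)) / 5 = -12.5/5 = -2.5
  s[V,V] = ((-2.5)·(-2.5) + (2.5)·(2.5) + (-2.5)·(-2.5) + (-0.5)·(-0.5) + (2.5)·(2.5) + (0.5)·(0.5)) / 5 = 25.5/5 = 5.1
  s[V,W] = ((-2.5)·(-1.5) + (2.5)·(2.5) + (-2.5)·(-2.5) + (-0.5)·(-0.5) + (2.5)·(1.5) + (0.5)·(0.5)) / 5 = 20.5/5 = 4.1
  s[W,W] = ((-1.5)·(-1.5) + (2.5)·(2.5) + (-2.5)·(-2.5) + (-0.5)·(-0.5) + (1.5)·(1.5) + (0.5)·(0.5)) / 5 = 17.5/5 = 3.5
  Sample standard deviations s_i = √(s[i,i]):
  s(U) = √(5.3667) = 2.3166
  s(V) = √(5.1) = 2.2583
  s(W) = √(3.5) = 1.8708

Step 3 — r_{ij} = s_{ij} / (s_i · s_j):
  r[U,U] = 1 (diagonal).
  r[U,V] = -2.7 / (2.3166 · 2.2583) = -2.7 / 5.2316 = -0.5161
  r[U,W] = -2.5 / (2.3166 · 1.8708) = -2.5 / 4.334 = -0.5768
  r[V,V] = 1 (diagonal).
  r[V,W] = 4.1 / (2.2583 · 1.8708) = 4.1 / 4.2249 = 0.9704
  r[W,W] = 1 (diagonal).

R is symmetric with unit diagonal. Assembling:

R = [[1, -0.5161, -0.5768],
 [-0.5161, 1, 0.9704],
 [-0.5768, 0.9704, 1]]


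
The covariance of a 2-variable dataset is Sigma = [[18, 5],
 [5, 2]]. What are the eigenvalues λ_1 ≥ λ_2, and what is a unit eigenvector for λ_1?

Step 1 — characteristic polynomial of 2×2 Sigma:
  det(Sigma - λI) = λ² - trace · λ + det = 0.
  trace = 18 + 2 = 20, det = 18·2 - (5)² = 11.
Step 2 — discriminant:
  Δ = trace² - 4·det = 400 - 44 = 356.
Step 3 — eigenvalues:
  λ = (trace ± √Δ)/2 = (20 ± 18.868)/2,
  λ_1 = 19.434,  λ_2 = 0.566.

Step 4 — unit eigenvector for λ_1: solve (Sigma - λ_1 I)v = 0. First row:
  (18 - 19.434)·v_x + (5)·v_y = 0, i.e. (-1.434)·v_x + (5)·v_y = 0,
  so v ∝ (b, λ_1 - a) = (5, 1.434) = u.
  ||u|| = √((5)² + (1.434)²) = √(27.0563) ≈ 5.2016,
  v_1 = u/||u|| ≈ (0.9612, 0.2757) (||v_1|| = 1).

λ_1 = 19.434,  λ_2 = 0.566;  v_1 ≈ (0.9612, 0.2757)


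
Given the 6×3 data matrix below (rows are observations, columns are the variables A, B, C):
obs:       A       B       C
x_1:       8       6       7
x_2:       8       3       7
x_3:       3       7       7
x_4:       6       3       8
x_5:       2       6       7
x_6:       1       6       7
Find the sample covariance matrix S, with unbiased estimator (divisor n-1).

Step 1 — column means:
  mean(A) = (8 + 8 + 3 + 6 + 2 + 1) / 6 = 28/6 = 4.6667
  mean(B) = (6 + 3 + 7 + 3 + 6 + 6) / 6 = 31/6 = 5.1667
  mean(C) = (7 + 7 + 7 + 8 + 7 + 7) / 6 = 43/6 = 7.1667

Step 2 — sample covariance S[i,j] = (1/(n-1)) · Σ_k (x_{k,i} - mean_i) · (x_{k,j} - mean_j), with n-1 = 5.
  S[A,A] = ((3.3333)·(3.3333) + (3.3333)·(3.3333) + (-1.6667)·(-1.6667) + (1.3333)·(1.3333) + (-2.6667)·(-2.6667) + (-3.6667)·(-3.6667)) / 5 = 47.3333/5 = 9.4667
  S[A,B] = ((3.3333)·(0.8333) + (3.3333)·(-2.1667) + (-1.6667)·(1.8333) + (1.3333)·(-2.1667) + (-2.6667)·(0.8333) + (-3.6667)·(0.8333)) / 5 = -15.6667/5 = -3.1333
  S[A,C] = ((3.3333)·(-0.1667) + (3.3333)·(-0.1667) + (-1.6667)·(-0.1667) + (1.3333)·(0.8333) + (-2.6667)·(-0.1667) + (-3.6667)·(-0.1667)) / 5 = 1.3333/5 = 0.2667
  S[B,B] = ((0.8333)·(0.8333) + (-2.1667)·(-2.1667) + (1.8333)·(1.8333) + (-2.1667)·(-2.1667) + (0.8333)·(0.8333) + (0.8333)·(0.8333)) / 5 = 14.8333/5 = 2.9667
  S[B,C] = ((0.8333)·(-0.1667) + (-2.1667)·(-0.1667) + (1.8333)·(-0.1667) + (-2.1667)·(0.8333) + (0.8333)·(-0.1667) + (0.8333)·(-0.1667)) / 5 = -2.1667/5 = -0.4333
  S[C,C] = ((-0.1667)·(-0.1667) + (-0.1667)·(-0.1667) + (-0.1667)·(-0.1667) + (0.8333)·(0.8333) + (-0.1667)·(-0.1667) + (-0.1667)·(-0.1667)) / 5 = 0.8333/5 = 0.1667

S is symmetric (S[j,i] = S[i,j]). Assembling:

S = [[9.4667, -3.1333, 0.2667],
 [-3.1333, 2.9667, -0.4333],
 [0.2667, -0.4333, 0.1667]]
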